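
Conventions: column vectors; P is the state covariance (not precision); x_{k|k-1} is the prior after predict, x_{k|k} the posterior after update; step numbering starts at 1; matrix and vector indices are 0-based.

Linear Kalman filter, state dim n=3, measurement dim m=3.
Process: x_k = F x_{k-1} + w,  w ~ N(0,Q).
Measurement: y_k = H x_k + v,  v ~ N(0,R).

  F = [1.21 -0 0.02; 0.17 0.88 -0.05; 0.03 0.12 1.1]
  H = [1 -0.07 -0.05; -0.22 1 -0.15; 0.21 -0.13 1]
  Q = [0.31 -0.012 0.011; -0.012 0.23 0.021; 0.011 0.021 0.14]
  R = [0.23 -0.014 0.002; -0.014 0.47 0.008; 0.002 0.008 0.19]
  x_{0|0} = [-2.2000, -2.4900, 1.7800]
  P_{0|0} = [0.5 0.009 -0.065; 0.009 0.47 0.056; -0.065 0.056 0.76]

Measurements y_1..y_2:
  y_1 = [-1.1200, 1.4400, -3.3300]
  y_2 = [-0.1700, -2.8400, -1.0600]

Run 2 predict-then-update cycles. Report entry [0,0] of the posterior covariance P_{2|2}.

P_post[0,0] = 0.1650

step 1: x^-=[-2.6264, -2.6542, 1.5932]  P^-=[1.0392 0.1044 -0.0392; 0.1044 0.6092 0.0736; -0.0392 0.0736 1.0774]  S=[1.2647 -0.1687 0.1133; -0.1687 1.0831 -0.1710; 0.1133 -0.1710 1.2822]  K=[0.8157 0.0273 0.0606; 0.1138 0.5610 0.0775; -0.1484 0.0369 0.8444]  nu=[1.4003, 3.7554, -4.7167]  x^+=[-1.6675, -0.7537, -2.4588]  P^+=[0.1891 0.0403 -0.0211; 0.0403 0.2786 0.0472; -0.0211 0.0472 0.1710]
step 2: x^-=[-2.0668, -0.8238, -2.8452]  P^-=[0.5859 0.0717 -0.0005; 0.0717 0.4599 0.0854; -0.0005 0.0854 0.3625]  S=[0.8097 -0.1029 0.0948; -0.1029 0.9093 -0.0290; 0.0948 -0.0290 0.5597]  K=[0.7103 0.0202 0.0830; 0.0960 0.4879 0.0816; -0.1006 0.0434 0.6468]  nu=[1.6969, -2.8977, 2.1121]  x^+=[-0.7447, -1.9024, -1.7756]  P^+=[0.1650 0.0346 -0.0128; 0.0346 0.2428 0.0439; -0.0128 0.0439 0.1314]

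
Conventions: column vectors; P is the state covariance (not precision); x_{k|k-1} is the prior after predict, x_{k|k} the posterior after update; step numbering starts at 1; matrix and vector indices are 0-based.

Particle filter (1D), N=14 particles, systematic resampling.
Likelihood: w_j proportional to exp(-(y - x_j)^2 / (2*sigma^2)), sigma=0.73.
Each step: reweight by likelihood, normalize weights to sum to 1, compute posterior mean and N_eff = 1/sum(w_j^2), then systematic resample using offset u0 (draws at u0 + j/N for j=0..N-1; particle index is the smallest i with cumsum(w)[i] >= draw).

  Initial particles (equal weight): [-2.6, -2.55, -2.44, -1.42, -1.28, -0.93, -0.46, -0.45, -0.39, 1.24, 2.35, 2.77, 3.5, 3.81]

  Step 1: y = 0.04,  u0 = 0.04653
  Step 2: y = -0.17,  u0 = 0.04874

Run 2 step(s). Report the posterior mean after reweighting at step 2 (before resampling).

step 1: w=[0.0004, 0.0005, 0.0009, 0.0393, 0.0566, 0.1200, 0.2295, 0.2316, 0.2439, 0.0751, 0.0019, 0.0003, 0.0000, 0.0000]  mean=-0.4508  Neff=5.2473  idx=[4, 5, 5, 6, 6, 6, 7, 7, 7, 8, 8, 8, 8, 9]
step 2: w=[0.0286, 0.0528, 0.0528, 0.0839, 0.0839, 0.0839, 0.0843, 0.0843, 0.0843, 0.0868, 0.0868, 0.0868, 0.0868, 0.0141]  mean=-0.4823  Neff=12.6331  idx=[1, 2, 3, 4, 5, 6, 7, 7, 8, 9, 10, 11, 12, 12]

post_mean = -0.4823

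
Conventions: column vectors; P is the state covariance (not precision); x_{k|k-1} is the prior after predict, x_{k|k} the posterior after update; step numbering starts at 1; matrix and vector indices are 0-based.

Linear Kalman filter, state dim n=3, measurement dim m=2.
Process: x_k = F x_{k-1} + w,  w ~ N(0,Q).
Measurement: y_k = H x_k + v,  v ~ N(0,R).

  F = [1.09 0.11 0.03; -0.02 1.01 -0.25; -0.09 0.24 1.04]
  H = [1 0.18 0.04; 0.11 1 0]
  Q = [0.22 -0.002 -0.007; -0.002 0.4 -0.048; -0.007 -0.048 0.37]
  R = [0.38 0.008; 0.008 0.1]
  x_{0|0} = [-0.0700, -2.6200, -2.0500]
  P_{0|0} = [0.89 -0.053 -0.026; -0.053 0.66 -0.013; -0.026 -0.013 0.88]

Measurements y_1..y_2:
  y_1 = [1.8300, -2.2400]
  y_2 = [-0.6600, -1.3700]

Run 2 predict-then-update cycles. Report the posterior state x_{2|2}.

x_post = [0.4735, -1.4733, -3.7646]

step 1: x^-=[-0.4260, -2.1323, -2.7545]  P^-=[1.2717 -0.0058 -0.0938; -0.0058 1.1371 -0.1231; -0.0938 -0.1231 1.3677]  S=[1.6793 0.3413; 0.3413 1.2512]  K=[0.7756 -0.1044; -0.0732 0.9282; -0.0156 -0.1023]  nu=[2.7500, -0.0608]  x^+=[1.7133, -2.3900, -2.7913]  P^+=[0.3031 -0.0376 -0.0602; -0.0376 0.0964 -0.0037; -0.0602 -0.0037 1.3531]
step 2: x^-=[1.5208, -1.7503, -3.6307]  P^-=[0.5695 -0.0329 -0.0700; -0.0329 0.5858 -0.3761; -0.0700 -0.3761 1.8525]  S=[0.9486 0.1272; 0.1272 0.6855]  K=[0.6003 -0.0680; -0.0546 0.8595; 0.0083 -0.5615]  nu=[-1.7206, 0.2130]  x^+=[0.4735, -1.4733, -3.7646]  P^+=[0.2349 -0.0278 -0.0579; -0.0278 0.0886 -0.0497; -0.0579 -0.0497 1.6376]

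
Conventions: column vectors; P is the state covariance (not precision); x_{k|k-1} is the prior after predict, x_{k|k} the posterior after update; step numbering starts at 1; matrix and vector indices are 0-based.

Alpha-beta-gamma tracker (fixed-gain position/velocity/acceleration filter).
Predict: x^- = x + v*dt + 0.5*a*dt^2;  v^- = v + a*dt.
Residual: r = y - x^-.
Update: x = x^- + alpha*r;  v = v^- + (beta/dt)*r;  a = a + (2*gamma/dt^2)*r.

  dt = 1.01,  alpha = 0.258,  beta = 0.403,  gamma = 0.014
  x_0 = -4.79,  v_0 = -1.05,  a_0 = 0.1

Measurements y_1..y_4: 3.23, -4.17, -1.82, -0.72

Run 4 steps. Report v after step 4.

v_post = 0.6147

step 1: x_pred=-5.7995  r=9.0295  x^+=-3.4699  v^+=2.6539  a^+=0.3478
step 2: x_pred=-0.6121  r=-3.5579  x^+=-1.5300  v^+=1.5855  a^+=0.2502
step 3: x_pred=0.1990  r=-2.0190  x^+=-0.3219  v^+=1.0326  a^+=0.1948
step 4: x_pred=0.8204  r=-1.5404  x^+=0.4230  v^+=0.6147  a^+=0.1525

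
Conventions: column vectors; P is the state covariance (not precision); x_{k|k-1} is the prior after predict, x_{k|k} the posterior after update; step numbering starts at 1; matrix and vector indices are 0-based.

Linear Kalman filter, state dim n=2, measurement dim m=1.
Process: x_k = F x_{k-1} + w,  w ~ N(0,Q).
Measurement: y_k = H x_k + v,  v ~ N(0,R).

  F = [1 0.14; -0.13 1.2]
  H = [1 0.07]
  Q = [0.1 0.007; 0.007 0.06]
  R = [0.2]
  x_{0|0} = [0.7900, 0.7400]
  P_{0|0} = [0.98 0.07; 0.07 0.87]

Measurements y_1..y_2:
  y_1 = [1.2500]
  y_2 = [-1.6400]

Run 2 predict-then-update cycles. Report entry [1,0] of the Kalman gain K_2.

step 1: x^-=[0.8936, 0.7853]  P^-=[1.1167 0.1085; 0.1085 1.3075]  S=[1.3382]  K=[0.8401; 0.1495]  nu=[0.3014]  x^+=[1.1468, 0.8304]  P^+=[0.1722 -0.0595; -0.0595 1.2776]
step 2: x^-=[1.2631, 0.8473]  P^-=[0.2806 0.1289; 0.1289 1.9213]  S=[0.5080]  K=[0.5700; 0.5184]  nu=[-2.9624]  x^+=[-0.4255, -0.6885]  P^+=[0.1155 -0.0212; -0.0212 1.7847]

K[1,0] = 0.5184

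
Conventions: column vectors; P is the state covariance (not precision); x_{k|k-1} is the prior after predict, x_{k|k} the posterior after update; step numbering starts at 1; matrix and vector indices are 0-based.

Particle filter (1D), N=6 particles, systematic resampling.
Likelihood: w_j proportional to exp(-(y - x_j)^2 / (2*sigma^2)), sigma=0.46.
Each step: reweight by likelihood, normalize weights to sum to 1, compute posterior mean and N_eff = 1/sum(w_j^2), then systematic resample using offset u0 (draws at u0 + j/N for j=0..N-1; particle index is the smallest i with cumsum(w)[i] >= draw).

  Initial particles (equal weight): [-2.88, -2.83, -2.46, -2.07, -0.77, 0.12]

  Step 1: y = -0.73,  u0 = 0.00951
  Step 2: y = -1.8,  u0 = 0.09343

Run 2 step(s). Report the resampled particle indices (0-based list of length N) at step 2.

step 1: w=[0.0000, 0.0000, 0.0007, 0.0120, 0.8352, 0.1520]  mean=-0.6516  Neff=1.3874  idx=[3, 4, 4, 4, 4, 4]
step 2: w=[0.6737, 0.0653, 0.0653, 0.0653, 0.0653, 0.0653]  mean=-1.6459  Neff=2.1043  idx=[0, 0, 0, 0, 2, 4]

resampled_idx = [0, 0, 0, 0, 2, 4]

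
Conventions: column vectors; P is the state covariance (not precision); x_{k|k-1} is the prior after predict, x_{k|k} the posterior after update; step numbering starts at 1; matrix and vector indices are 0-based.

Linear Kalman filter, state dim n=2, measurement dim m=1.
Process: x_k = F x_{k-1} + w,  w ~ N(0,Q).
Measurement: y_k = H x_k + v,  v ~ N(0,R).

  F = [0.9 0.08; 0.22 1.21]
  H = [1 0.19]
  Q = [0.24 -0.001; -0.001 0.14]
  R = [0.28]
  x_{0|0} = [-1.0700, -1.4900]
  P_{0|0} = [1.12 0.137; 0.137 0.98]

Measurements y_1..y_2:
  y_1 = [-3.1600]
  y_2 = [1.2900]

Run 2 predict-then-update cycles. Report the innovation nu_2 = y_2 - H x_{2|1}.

step 1: x^-=[-1.0822, -2.0383]  P^-=[1.1732 0.4672; 0.4672 1.7020]  S=[1.6922]  K=[0.7458; 0.4672]  nu=[-1.6905]  x^+=[-2.3429, -2.8281]  P^+=[0.2321 -0.1224; -0.1224 1.3326]
step 2: x^-=[-2.3349, -3.9375]  P^-=[0.4189 0.0385; 0.0385 2.0371]  S=[0.7871]  K=[0.5415; 0.5407]  nu=[4.3730]  x^+=[0.0331, -1.5729]  P^+=[0.1881 -0.1919; -0.1919 1.8070]

innov = [4.3730]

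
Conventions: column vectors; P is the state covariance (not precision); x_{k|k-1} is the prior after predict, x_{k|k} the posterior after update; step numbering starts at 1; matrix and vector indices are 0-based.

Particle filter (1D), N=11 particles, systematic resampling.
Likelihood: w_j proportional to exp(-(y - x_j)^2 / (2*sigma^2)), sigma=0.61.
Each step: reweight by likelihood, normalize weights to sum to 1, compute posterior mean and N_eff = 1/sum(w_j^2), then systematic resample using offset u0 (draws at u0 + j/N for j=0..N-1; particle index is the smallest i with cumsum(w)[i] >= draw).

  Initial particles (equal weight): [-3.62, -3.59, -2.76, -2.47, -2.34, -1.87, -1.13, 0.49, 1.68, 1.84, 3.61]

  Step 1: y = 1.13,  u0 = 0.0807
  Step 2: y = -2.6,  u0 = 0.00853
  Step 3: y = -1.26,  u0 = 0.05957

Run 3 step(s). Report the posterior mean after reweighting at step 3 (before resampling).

step 1: w=[0.0000, 0.0000, 0.0000, 0.0000, 0.0000, 0.0000, 0.0006, 0.3292, 0.3801, 0.2899, 0.0001]  mean=1.3333  Neff=2.9680  idx=[7, 7, 7, 8, 8, 8, 8, 9, 9, 9, 9]
step 2: w=[0.3333, 0.3333, 0.3333, 0.0000, 0.0000, 0.0000, 0.0000, 0.0000, 0.0000, 0.0000, 0.0000]  mean=0.4900  Neff=3.0001  idx=[0, 0, 0, 0, 1, 1, 1, 1, 2, 2, 2]
step 3: w=[0.0909, 0.0909, 0.0909, 0.0909, 0.0909, 0.0909, 0.0909, 0.0909, 0.0909, 0.0909, 0.0909]  mean=0.4900  Neff=11.0000  idx=[0, 1, 2, 3, 4, 5, 6, 7, 8, 9, 10]

post_mean = 0.4900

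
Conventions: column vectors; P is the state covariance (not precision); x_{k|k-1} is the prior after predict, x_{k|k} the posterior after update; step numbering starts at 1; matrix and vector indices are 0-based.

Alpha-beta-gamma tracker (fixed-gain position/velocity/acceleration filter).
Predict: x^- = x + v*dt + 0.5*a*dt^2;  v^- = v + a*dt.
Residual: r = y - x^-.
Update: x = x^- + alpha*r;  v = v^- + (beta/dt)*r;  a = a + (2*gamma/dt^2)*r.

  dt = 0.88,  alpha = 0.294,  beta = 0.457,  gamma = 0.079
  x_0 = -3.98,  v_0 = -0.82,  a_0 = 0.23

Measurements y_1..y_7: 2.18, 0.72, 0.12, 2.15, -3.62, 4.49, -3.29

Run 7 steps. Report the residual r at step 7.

step 1: x_pred=-4.6125  r=6.7925  x^+=-2.6155  v^+=2.9099  a^+=1.6159
step 2: x_pred=0.5708  r=0.1492  x^+=0.6147  v^+=4.4093  a^+=1.6463
step 3: x_pred=5.1323  r=-5.0123  x^+=3.6587  v^+=3.2551  a^+=0.6236
step 4: x_pred=6.7647  r=-4.6147  x^+=5.4079  v^+=1.4074  a^+=-0.3179
step 5: x_pred=6.5234  r=-10.1434  x^+=3.5412  v^+=-4.1400  a^+=-2.3874
step 6: x_pred=-1.0264  r=5.5164  x^+=0.5955  v^+=-3.3762  a^+=-1.2619
step 7: x_pred=-2.8642  r=-0.4258  x^+=-2.9894  v^+=-4.7078  a^+=-1.3488

resid = -0.4258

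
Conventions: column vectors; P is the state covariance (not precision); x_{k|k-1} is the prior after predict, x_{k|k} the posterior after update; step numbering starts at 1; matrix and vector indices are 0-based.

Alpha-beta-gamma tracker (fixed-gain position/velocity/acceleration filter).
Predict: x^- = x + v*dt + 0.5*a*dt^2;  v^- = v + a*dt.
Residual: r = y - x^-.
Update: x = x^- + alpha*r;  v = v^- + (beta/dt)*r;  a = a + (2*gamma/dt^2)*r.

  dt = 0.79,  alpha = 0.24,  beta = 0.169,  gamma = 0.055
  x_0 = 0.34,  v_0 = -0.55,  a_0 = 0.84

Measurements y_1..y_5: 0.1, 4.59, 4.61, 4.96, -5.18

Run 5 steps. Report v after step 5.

v_post = 2.1430

step 1: x_pred=0.1676  r=-0.0676  x^+=0.1514  v^+=0.0991  a^+=0.8281
step 2: x_pred=0.4881  r=4.1019  x^+=1.4726  v^+=1.6308  a^+=1.5511
step 3: x_pred=3.2449  r=1.3651  x^+=3.5725  v^+=3.1482  a^+=1.7917
step 4: x_pred=6.6187  r=-1.6587  x^+=6.2206  v^+=4.2087  a^+=1.4993
step 5: x_pred=10.0134  r=-15.1934  x^+=6.3670  v^+=2.1430  a^+=-1.1786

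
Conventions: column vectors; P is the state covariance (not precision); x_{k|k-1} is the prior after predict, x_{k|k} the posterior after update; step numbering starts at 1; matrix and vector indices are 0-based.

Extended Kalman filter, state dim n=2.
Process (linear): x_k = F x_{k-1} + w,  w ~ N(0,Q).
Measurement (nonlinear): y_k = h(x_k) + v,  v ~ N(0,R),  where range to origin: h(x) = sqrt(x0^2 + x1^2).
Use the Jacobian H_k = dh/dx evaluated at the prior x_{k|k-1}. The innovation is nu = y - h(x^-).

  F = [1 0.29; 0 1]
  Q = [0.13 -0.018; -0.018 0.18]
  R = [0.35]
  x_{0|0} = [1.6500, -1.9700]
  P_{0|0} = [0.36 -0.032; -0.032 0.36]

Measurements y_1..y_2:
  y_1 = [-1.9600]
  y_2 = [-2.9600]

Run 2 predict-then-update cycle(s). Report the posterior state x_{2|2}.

x_post = [-1.5346, -1.2829]

step 1: x^-=[1.0787, -1.9700]  P^-=[0.5017 0.0544; 0.0544 0.5400]  H_jac=[0.4803 -0.8771]  S=[0.8353]  K=[0.2313; -0.5357]  nu=[-4.2060]  x^+=[0.1057, 0.2833]  P^+=[0.4570 0.1579; 0.1579 0.3003]
step 2: x^-=[0.1878, 0.2833]  P^-=[0.7039 0.2270; 0.2270 0.4803]  H_jac=[0.5526 0.8334]  S=[1.1076]  K=[0.5220; 0.4746]  nu=[-3.2999]  x^+=[-1.5346, -1.2829]  P^+=[0.4021 -0.0474; -0.0474 0.2307]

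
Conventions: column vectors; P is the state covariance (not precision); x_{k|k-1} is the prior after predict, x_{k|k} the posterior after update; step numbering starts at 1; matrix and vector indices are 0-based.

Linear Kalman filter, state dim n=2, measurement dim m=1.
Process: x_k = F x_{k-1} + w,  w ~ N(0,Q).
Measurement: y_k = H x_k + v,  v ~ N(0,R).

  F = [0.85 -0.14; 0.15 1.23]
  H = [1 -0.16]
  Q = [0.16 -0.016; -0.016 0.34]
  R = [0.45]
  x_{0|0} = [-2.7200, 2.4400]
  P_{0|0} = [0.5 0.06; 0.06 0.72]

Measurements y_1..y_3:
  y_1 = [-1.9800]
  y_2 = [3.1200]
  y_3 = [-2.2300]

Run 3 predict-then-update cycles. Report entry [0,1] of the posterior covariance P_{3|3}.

P_post[0,1] = 0.0604

step 1: x^-=[-2.6536, 2.5932]  P^-=[0.5211 -0.0148; -0.0148 1.4627]  S=[1.0133]  K=[0.5166; -0.2455]  nu=[1.0885]  x^+=[-2.0913, 2.3259]  P^+=[0.2507 0.1138; 0.1138 1.4016]
step 2: x^-=[-2.1032, 2.5472]  P^-=[0.3415 -0.1088; -0.1088 2.5081]  S=[0.8905]  K=[0.4030; -0.5728]  nu=[5.6308]  x^+=[0.1662, -0.6783]  P^+=[0.1968 0.0968; 0.0968 2.2159]
step 3: x^-=[0.2362, -0.8094]  P^-=[0.3226 -0.2733; -0.2733 3.7325]  S=[0.9556]  K=[0.3834; -0.9109]  nu=[-2.5957]  x^+=[-0.7589, 1.5552]  P^+=[0.1822 0.0604; 0.0604 2.9395]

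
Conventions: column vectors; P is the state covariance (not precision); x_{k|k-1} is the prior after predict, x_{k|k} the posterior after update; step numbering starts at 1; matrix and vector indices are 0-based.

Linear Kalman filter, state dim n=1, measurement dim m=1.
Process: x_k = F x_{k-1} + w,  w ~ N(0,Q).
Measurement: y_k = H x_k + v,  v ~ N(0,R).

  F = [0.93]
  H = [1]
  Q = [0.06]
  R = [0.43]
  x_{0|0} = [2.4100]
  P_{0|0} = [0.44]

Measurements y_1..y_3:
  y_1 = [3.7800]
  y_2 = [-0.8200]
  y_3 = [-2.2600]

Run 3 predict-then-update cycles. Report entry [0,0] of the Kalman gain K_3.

K[0,0] = 0.3132

step 1: x^-=[2.2413]  P^-=[0.4406]  S=[0.8706]  K=[0.5061]  nu=[1.5387]  x^+=[3.0200]  P^+=[0.2176]
step 2: x^-=[2.8086]  P^-=[0.2482]  S=[0.6782]  K=[0.3660]  nu=[-3.6286]  x^+=[1.4806]  P^+=[0.1574]
step 3: x^-=[1.3770]  P^-=[0.1961]  S=[0.6261]  K=[0.3132]  nu=[-3.6370]  x^+=[0.2378]  P^+=[0.1347]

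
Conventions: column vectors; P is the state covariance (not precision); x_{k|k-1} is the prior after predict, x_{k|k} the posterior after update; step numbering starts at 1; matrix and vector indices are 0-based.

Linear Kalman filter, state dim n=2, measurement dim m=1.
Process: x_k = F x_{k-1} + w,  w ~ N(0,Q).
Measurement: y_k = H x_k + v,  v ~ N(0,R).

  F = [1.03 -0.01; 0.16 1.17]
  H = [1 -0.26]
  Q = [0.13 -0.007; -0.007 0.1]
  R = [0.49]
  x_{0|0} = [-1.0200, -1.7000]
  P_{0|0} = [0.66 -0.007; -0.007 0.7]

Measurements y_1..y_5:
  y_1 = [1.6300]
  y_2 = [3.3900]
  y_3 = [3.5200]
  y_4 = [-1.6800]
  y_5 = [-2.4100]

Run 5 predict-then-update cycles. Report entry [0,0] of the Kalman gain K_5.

step 1: x^-=[-1.0336, -2.1522]  P^-=[0.8304 0.0852; 0.0852 1.0725]  S=[1.3486]  K=[0.5993; -0.1436]  nu=[2.1040]  x^+=[0.2274, -2.4544]  P^+=[0.3460 0.2012; 0.2012 1.0447]
step 2: x^-=[0.2588, -2.8353]  P^-=[0.4930 0.2800; 0.2800 1.6143]  S=[0.9466]  K=[0.4440; -0.1476]  nu=[2.3941]  x^+=[1.3216, -3.1886]  P^+=[0.3065 0.3420; 0.3420 1.5936]
step 3: x^-=[1.3932, -3.5193]  P^-=[0.4482 0.4365; 0.4365 2.4174]  S=[0.8747]  K=[0.3827; -0.2196]  nu=[1.2118]  x^+=[1.8569, -3.7853]  P^+=[0.3201 0.5100; 0.5100 2.3753]
step 4: x^-=[1.9505, -4.1317]  P^-=[0.4594 0.6317; 0.6317 3.5506]  S=[0.8609]  K=[0.3428; -0.3385]  nu=[-4.7048]  x^+=[0.3377, -2.5390]  P^+=[0.3582 0.7316; 0.7316 3.4520]
step 5: x^-=[0.3733, -2.9166]  P^-=[0.4953 0.8922; 0.8922 5.1085]  S=[0.8667]  K=[0.3038; -0.5031]  nu=[-3.5416]  x^+=[-0.7027, -1.1347]  P^+=[0.4153 1.0246; 1.0246 4.8891]

K[0,0] = 0.3038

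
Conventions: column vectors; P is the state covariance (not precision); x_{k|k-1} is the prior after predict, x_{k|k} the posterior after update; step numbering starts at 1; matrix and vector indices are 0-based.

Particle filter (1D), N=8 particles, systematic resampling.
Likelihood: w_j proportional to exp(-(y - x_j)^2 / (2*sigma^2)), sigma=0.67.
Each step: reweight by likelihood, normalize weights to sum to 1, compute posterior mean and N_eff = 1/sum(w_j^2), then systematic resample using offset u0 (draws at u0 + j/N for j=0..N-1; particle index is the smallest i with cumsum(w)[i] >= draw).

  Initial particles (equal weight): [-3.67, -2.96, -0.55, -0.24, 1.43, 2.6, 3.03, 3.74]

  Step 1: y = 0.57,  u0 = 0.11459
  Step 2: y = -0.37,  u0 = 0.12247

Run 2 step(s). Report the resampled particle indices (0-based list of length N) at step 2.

resampled_idx = [0, 1, 1, 2, 3, 3, 4, 7]

step 1: w=[0.0000, 0.0000, 0.2098, 0.4084, 0.3722, 0.0086, 0.0010, 0.0000]  mean=0.3443  Neff=2.8620  idx=[2, 3, 3, 3, 3, 4, 4, 4]
step 2: w=[0.1940, 0.1974, 0.1974, 0.1974, 0.1974, 0.0054, 0.0054, 0.0054]  mean=-0.2729  Neff=5.1649  idx=[0, 1, 1, 2, 3, 3, 4, 7]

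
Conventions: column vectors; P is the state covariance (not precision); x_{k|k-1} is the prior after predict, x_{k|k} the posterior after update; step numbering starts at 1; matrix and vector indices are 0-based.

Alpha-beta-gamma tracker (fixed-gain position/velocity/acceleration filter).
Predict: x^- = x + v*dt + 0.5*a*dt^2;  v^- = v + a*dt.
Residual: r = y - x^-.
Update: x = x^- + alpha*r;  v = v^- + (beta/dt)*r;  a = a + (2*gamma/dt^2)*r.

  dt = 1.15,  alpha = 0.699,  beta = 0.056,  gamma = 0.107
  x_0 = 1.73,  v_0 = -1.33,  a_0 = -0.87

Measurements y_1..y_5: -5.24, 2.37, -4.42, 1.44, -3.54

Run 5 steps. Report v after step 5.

step 1: x_pred=-0.3748  r=-4.8652  x^+=-3.7756  v^+=-2.5674  a^+=-1.6573
step 2: x_pred=-7.8240  r=10.1940  x^+=-0.6984  v^+=-3.9769  a^+=-0.0077
step 3: x_pred=-5.2769  r=0.8569  x^+=-4.6779  v^+=-3.9440  a^+=0.1309
step 4: x_pred=-9.1270  r=10.5670  x^+=-1.7407  v^+=-3.2789  a^+=1.8408
step 5: x_pred=-4.2941  r=0.7541  x^+=-3.7670  v^+=-1.1252  a^+=1.9629

v_post = -1.1252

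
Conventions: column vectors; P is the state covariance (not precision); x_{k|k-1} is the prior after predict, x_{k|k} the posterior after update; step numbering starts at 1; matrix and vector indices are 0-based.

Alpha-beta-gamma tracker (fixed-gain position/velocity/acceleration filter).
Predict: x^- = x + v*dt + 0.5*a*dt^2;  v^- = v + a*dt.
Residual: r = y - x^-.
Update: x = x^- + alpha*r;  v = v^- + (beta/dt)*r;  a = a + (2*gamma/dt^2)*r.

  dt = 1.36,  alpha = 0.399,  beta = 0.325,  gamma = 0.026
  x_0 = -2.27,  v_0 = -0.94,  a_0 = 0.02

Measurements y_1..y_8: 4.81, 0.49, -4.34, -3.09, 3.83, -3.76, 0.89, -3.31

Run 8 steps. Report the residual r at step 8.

resid = -3.1400

step 1: x_pred=-3.5299  r=8.3399  x^+=-0.2023  v^+=1.0802  a^+=0.2545
step 2: x_pred=1.5021  r=-1.0121  x^+=1.0983  v^+=1.1844  a^+=0.2260
step 3: x_pred=2.9181  r=-7.2581  x^+=0.0221  v^+=-0.2427  a^+=0.0220
step 4: x_pred=-0.2876  r=-2.8024  x^+=-1.4058  v^+=-0.8825  a^+=-0.0568
step 5: x_pred=-2.6585  r=6.4885  x^+=-0.0696  v^+=0.5908  a^+=0.1256
step 6: x_pred=0.8500  r=-4.6100  x^+=-0.9894  v^+=-0.3401  a^+=-0.0040
step 7: x_pred=-1.4556  r=2.3456  x^+=-0.5197  v^+=0.2150  a^+=0.0619
step 8: x_pred=-0.1700  r=-3.1400  x^+=-1.4229  v^+=-0.4511  a^+=-0.0263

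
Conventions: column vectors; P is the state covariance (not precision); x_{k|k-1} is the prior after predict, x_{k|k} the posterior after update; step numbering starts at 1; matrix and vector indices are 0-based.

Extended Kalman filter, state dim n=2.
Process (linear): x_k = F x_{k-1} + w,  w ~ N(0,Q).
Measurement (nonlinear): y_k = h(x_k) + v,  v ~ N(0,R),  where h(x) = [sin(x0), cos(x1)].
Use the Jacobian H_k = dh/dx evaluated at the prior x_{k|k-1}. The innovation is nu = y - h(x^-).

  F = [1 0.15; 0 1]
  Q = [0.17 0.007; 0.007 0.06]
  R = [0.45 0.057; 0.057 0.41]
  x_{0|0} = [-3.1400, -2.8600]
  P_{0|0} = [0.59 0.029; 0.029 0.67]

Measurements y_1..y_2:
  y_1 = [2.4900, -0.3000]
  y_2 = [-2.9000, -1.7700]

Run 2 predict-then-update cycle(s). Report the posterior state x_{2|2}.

x_post = [-6.9767, -3.4098]

step 1: x^-=[-3.5690, -2.8600]  P^-=[0.7838 0.1365; 0.1365 0.7300]  H_jac=[-0.9100 0.0000; 0.0000 0.2779]  S=[1.0991 0.0225; 0.0225 0.4664]  K=[-0.6513 0.1127; -0.1220 0.4409]  nu=[2.0755, 0.6606]  x^+=[-4.8462, -2.8221]  P^+=[0.3150 0.0327; 0.0327 0.6254]
step 2: x^-=[-5.2695, -2.8221]  P^-=[0.5089 0.1335; 0.1335 0.6854]  H_jac=[0.5288 0.0000; 0.0000 0.3141]  S=[0.5923 0.0792; 0.0792 0.4776]  K=[0.4526 0.0128; 0.0603 0.4408]  nu=[-3.7488, -0.8206]  x^+=[-6.9767, -3.4098]  P^+=[0.3866 0.0988; 0.0988 0.5862]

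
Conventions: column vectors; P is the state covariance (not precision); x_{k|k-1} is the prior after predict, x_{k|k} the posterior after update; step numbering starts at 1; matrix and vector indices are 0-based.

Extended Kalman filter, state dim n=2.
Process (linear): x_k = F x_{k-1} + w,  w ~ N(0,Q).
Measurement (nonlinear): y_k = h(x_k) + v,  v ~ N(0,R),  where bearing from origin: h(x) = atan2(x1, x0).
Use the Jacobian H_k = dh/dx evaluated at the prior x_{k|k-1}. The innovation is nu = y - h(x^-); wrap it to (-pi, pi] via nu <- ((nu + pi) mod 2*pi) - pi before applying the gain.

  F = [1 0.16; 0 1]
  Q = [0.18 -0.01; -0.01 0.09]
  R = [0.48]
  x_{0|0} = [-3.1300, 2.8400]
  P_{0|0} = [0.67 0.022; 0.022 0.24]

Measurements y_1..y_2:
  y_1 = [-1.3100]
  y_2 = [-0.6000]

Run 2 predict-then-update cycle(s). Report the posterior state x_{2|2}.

step 1: x^-=[-2.6756, 2.8400]  P^-=[0.8632 0.0504; 0.0504 0.3300]  H_jac=[-0.1865 -0.1757]  S=[0.5235]  K=[-0.3245; -0.1287]  nu=[2.6468]  x^+=[-3.5344, 2.4993]  P^+=[0.8081 0.0285; 0.0285 0.3213]
step 2: x^-=[-3.1346, 2.4993]  P^-=[1.0054 0.0699; 0.0699 0.4113]  H_jac=[-0.1555 -0.1950]  S=[0.5242]  K=[-0.3243; -0.1738]  nu=[-3.0685]  x^+=[-2.1395, 3.0325]  P^+=[0.9503 0.0404; 0.0404 0.3955]

x_post = [-2.1395, 3.0325]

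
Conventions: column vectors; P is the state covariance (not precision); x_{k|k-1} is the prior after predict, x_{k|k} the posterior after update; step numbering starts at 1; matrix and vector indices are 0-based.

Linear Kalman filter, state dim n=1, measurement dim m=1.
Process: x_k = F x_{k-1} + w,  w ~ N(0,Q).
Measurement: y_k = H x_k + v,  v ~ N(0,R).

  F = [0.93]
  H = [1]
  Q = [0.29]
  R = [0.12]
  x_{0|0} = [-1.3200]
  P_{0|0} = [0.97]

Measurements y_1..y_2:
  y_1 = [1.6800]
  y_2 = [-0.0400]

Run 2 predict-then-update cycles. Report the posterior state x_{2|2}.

x_post = [0.2798]

step 1: x^-=[-1.2276]  P^-=[1.1290]  S=[1.2490]  K=[0.9039]  nu=[2.9076]  x^+=[1.4006]  P^+=[0.1085]
step 2: x^-=[1.3026]  P^-=[0.3838]  S=[0.5038]  K=[0.7618]  nu=[-1.3426]  x^+=[0.2798]  P^+=[0.0914]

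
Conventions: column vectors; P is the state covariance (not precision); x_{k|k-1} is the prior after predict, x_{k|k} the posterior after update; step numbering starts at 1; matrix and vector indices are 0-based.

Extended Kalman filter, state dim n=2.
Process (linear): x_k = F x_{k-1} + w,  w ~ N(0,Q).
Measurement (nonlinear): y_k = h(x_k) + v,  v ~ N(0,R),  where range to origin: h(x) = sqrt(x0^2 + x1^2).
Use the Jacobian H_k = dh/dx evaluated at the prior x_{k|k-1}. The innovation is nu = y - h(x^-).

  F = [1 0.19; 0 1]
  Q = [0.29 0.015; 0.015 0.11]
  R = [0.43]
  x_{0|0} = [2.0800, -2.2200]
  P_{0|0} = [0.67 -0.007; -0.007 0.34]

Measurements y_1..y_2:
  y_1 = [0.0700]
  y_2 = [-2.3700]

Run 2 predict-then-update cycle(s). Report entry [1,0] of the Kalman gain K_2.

step 1: x^-=[1.6582, -2.2200]  P^-=[0.9696 0.0726; 0.0726 0.4500]  H_jac=[0.5984 -0.8012]  S=[0.9965]  K=[0.5239; -0.3182]  nu=[-2.7009]  x^+=[0.2431, -1.3605]  P^+=[0.6961 0.2387; 0.2387 0.3491]
step 2: x^-=[-0.0154, -1.3605]  P^-=[1.0894 0.3201; 0.3201 0.4591]  H_jac=[-0.0113 -0.9999]  S=[0.8964]  K=[-0.3708; -0.5162]  nu=[-3.7306]  x^+=[1.3678, 0.5650]  P^+=[0.9662 0.1485; 0.1485 0.2203]

K[1,0] = -0.5162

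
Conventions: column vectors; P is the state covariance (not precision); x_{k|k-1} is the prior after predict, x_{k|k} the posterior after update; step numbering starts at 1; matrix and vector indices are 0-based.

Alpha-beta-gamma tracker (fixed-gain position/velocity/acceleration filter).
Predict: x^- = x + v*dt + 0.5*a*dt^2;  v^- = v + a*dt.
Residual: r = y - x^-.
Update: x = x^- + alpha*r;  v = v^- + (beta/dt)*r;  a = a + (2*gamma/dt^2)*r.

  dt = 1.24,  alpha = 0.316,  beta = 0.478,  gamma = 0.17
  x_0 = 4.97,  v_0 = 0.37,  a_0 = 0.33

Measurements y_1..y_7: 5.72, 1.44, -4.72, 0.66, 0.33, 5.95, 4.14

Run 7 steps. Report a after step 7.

a_post = 4.2858

step 1: x_pred=5.6825  r=0.0375  x^+=5.6944  v^+=0.7937  a^+=0.3383
step 2: x_pred=6.9386  r=-5.4986  x^+=5.2010  v^+=-0.9065  a^+=-0.8776
step 3: x_pred=3.4023  r=-8.1223  x^+=0.8357  v^+=-5.1257  a^+=-2.6736
step 4: x_pred=-7.5757  r=8.2357  x^+=-4.9732  v^+=-5.2662  a^+=-0.8525
step 5: x_pred=-12.1587  r=12.4887  x^+=-8.2123  v^+=-1.5091  a^+=1.9090
step 6: x_pred=-8.6160  r=14.5660  x^+=-4.0131  v^+=6.4730  a^+=5.1299
step 7: x_pred=7.9573  r=-3.8173  x^+=6.7510  v^+=11.3626  a^+=4.2858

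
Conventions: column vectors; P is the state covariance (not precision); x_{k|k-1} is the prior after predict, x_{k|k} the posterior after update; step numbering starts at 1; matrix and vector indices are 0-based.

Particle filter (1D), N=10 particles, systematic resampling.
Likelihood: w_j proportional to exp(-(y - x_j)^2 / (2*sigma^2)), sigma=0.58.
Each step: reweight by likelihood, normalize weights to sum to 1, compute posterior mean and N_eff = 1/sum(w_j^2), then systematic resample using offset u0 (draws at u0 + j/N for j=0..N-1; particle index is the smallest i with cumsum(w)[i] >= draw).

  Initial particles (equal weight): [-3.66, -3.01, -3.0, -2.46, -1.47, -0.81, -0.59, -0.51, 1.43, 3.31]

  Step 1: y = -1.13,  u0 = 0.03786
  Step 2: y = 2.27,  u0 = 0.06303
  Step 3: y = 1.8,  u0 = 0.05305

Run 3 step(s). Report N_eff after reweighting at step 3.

step 1: w=[0.0000, 0.0017, 0.0018, 0.0241, 0.2810, 0.2866, 0.2163, 0.1884, 0.0000, 0.0000]  mean=-0.9390  Neff=4.0991  idx=[4, 4, 4, 5, 5, 5, 6, 6, 7, 7]
step 2: w=[0.0000, 0.0000, 0.0000, 0.0226, 0.0226, 0.0226, 0.1577, 0.1577, 0.3084, 0.3084]  mean=-0.5557  Neff=4.1419  idx=[5, 6, 7, 7, 8, 8, 8, 9, 9, 9]
step 3: w=[0.0142, 0.0731, 0.0731, 0.0731, 0.1278, 0.1278, 0.1278, 0.1278, 0.1278, 0.1278]  mean=-0.5318  Neff=8.7600  idx=[1, 2, 4, 4, 5, 6, 7, 8, 8, 9]

N_eff = 8.7600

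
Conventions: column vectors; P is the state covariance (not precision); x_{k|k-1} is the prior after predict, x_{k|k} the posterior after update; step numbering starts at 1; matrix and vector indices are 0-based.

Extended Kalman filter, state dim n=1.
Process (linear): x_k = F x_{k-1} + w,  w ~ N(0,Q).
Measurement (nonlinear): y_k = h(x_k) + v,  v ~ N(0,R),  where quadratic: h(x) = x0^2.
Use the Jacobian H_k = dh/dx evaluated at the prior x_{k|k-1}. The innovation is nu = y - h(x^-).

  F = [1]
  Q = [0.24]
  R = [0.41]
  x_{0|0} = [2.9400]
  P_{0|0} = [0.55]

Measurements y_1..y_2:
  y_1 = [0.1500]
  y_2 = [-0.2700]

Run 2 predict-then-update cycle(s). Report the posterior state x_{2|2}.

step 1: x^-=[2.9400]  P^-=[0.7900]  H_jac=[5.8800]  S=[27.7238]  K=[0.1676]  nu=[-8.4936]  x^+=[1.5169]  P^+=[0.0117]
step 2: x^-=[1.5169]  P^-=[0.2517]  H_jac=[3.0337]  S=[2.7264]  K=[0.2801]  nu=[-2.5709]  x^+=[0.7969]  P^+=[0.0378]

x_post = [0.7969]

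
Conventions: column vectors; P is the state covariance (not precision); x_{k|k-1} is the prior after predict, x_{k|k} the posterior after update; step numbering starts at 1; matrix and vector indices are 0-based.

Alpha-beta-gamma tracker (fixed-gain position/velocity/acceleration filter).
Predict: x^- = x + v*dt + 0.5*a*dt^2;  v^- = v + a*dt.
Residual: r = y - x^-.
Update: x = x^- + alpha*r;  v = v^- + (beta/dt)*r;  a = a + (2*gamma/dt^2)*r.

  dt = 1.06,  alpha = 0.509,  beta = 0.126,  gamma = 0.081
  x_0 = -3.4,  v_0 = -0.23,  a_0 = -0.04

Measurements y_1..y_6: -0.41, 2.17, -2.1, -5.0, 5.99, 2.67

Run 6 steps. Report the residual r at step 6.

resid = -1.7075

step 1: x_pred=-3.6663  r=3.2563  x^+=-2.0088  v^+=0.1147  a^+=0.4295
step 2: x_pred=-1.6460  r=3.8160  x^+=0.2963  v^+=1.0235  a^+=0.9797
step 3: x_pred=1.9317  r=-4.0317  x^+=-0.1205  v^+=1.5827  a^+=0.3984
step 4: x_pred=1.7811  r=-6.7811  x^+=-1.6705  v^+=1.1990  a^+=-0.5793
step 5: x_pred=-0.7250  r=6.7150  x^+=2.6929  v^+=1.3831  a^+=0.3889
step 6: x_pred=4.3775  r=-1.7075  x^+=3.5084  v^+=1.5924  a^+=0.1427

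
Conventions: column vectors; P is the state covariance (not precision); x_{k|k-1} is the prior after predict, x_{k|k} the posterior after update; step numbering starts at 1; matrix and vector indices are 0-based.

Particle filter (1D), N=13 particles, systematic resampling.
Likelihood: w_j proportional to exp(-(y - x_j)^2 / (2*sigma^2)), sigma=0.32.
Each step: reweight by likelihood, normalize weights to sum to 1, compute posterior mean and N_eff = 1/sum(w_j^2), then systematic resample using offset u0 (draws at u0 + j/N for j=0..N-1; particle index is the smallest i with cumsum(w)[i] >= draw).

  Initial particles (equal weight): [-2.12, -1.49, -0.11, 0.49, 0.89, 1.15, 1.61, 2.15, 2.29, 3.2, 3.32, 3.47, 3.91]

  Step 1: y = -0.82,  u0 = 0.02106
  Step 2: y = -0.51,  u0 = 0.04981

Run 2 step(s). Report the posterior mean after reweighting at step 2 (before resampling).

post_mean = -0.1529

step 1: w=[0.0013, 0.5656, 0.4319, 0.0012, 0.0000, 0.0000, 0.0000, 0.0000, 0.0000, 0.0000, 0.0000, 0.0000, 0.0000]  mean=-0.8924  Neff=1.9745  idx=[1, 1, 1, 1, 1, 1, 1, 1, 2, 2, 2, 2, 2]
step 2: w=[0.0039, 0.0039, 0.0039, 0.0039, 0.0039, 0.0039, 0.0039, 0.0039, 0.1938, 0.1938, 0.1938, 0.1938, 0.1938]  mean=-0.1529  Neff=5.3230  idx=[8, 8, 8, 9, 9, 10, 10, 10, 11, 11, 12, 12, 12]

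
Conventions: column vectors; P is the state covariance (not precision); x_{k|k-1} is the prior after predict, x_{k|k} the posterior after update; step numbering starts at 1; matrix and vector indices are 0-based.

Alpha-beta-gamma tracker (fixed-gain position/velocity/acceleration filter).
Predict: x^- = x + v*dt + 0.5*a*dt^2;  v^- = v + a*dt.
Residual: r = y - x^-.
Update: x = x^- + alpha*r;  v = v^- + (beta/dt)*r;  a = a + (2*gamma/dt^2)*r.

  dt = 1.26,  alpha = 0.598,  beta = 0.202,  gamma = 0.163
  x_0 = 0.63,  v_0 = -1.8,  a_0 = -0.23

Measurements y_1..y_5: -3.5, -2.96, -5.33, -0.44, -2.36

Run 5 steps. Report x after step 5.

step 1: x_pred=-1.8206  r=-1.6794  x^+=-2.8249  v^+=-2.3590  a^+=-0.5749
step 2: x_pred=-6.2536  r=3.2936  x^+=-4.2840  v^+=-2.5553  a^+=0.1015
step 3: x_pred=-7.4232  r=2.0932  x^+=-6.1715  v^+=-2.0919  a^+=0.5313
step 4: x_pred=-8.3856  r=7.9456  x^+=-3.6341  v^+=-0.1487  a^+=2.1628
step 5: x_pred=-2.1046  r=-0.2554  x^+=-2.2573  v^+=2.5355  a^+=2.1104

x_post = -2.2573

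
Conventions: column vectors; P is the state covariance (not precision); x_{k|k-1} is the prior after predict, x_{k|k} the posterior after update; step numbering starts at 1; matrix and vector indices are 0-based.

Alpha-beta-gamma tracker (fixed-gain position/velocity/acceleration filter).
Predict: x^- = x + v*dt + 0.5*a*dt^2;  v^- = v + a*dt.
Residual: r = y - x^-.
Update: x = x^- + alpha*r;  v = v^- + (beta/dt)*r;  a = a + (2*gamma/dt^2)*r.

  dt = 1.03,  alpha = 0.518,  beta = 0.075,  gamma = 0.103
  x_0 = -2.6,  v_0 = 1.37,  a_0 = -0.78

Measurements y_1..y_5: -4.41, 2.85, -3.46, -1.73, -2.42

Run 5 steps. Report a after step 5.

a_post = 0.0209

step 1: x_pred=-1.6027  r=-2.8073  x^+=-3.0569  v^+=0.3622  a^+=-1.3251
step 2: x_pred=-3.3867  r=6.2367  x^+=-0.1561  v^+=-0.5486  a^+=-0.1141
step 3: x_pred=-0.7816  r=-2.6784  x^+=-2.1690  v^+=-0.8611  a^+=-0.6342
step 4: x_pred=-3.3924  r=1.6624  x^+=-2.5313  v^+=-1.3933  a^+=-0.3114
step 5: x_pred=-4.1315  r=1.7115  x^+=-3.2449  v^+=-1.5894  a^+=0.0209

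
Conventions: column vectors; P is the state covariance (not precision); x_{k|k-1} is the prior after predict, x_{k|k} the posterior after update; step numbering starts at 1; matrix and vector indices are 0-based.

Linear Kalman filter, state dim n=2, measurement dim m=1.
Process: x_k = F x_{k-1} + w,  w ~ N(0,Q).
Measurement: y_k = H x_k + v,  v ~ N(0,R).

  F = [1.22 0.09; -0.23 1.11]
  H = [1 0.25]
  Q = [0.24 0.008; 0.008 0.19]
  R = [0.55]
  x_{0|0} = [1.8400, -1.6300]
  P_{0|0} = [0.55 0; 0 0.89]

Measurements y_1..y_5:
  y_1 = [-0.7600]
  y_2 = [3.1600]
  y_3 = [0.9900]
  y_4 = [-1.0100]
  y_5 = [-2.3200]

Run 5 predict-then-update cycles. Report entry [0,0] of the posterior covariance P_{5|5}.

step 1: x^-=[2.0981, -2.2325]  P^-=[1.0658 -0.0574; -0.0574 1.3157]  S=[1.6693]  K=[0.6299; 0.1626]  nu=[-2.3000]  x^+=[0.6494, -2.6066]  P^+=[0.4035 -0.2284; -0.2284 1.2715]
step 2: x^-=[0.5577, -3.0426]  P^-=[0.8008 -0.2828; -0.2828 1.8946]  S=[1.3278]  K=[0.5498; 0.1437]  nu=[3.3630]  x^+=[2.4068, -2.5593]  P^+=[0.3993 -0.3877; -0.3877 1.8672]
step 3: x^-=[2.7059, -3.3944]  P^-=[0.7644 -0.4346; -0.4346 2.7097]  S=[1.2664]  K=[0.5178; 0.1917]  nu=[-0.8673]  x^+=[2.2569, -3.5607]  P^+=[0.4249 -0.5603; -0.5603 2.6631]
step 4: x^-=[2.4329, -4.4714]  P^-=[0.7709 -0.5923; -0.5923 3.7798]  S=[1.2609]  K=[0.4939; 0.2796]  nu=[-2.3250]  x^+=[1.2845, -5.1216]  P^+=[0.4633 -0.7665; -0.7665 3.6812]
step 5: x^-=[1.1062, -5.9804]  P^-=[0.7910 -0.7764; -0.7764 5.1415]  S=[1.2742]  K=[0.4685; 0.3995]  nu=[-1.9311]  x^+=[0.2015, -6.7518]  P^+=[0.5114 -1.0148; -1.0148 4.9381]

P_post[0,0] = 0.5114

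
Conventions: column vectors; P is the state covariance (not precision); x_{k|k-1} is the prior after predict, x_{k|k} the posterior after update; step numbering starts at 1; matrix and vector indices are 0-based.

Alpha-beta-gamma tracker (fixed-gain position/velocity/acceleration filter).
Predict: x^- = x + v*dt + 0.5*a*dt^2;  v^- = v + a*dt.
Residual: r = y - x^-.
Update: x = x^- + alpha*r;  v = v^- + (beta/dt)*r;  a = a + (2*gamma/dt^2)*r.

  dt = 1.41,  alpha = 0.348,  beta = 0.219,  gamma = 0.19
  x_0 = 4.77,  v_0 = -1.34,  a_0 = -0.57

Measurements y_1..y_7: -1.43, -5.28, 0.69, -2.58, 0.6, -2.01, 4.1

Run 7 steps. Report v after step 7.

v_post = 12.6332

step 1: x_pred=2.3140  r=-3.7440  x^+=1.0111  v^+=-2.7252  a^+=-1.2856
step 2: x_pred=-4.1094  r=-1.1706  x^+=-4.5168  v^+=-4.7197  a^+=-1.5094
step 3: x_pred=-12.6720  r=13.3620  x^+=-8.0220  v^+=-4.7726  a^+=1.0446
step 4: x_pred=-13.7129  r=11.1329  x^+=-9.8387  v^+=-1.5705  a^+=3.1725
step 5: x_pred=-8.8994  r=9.4994  x^+=-5.5936  v^+=4.3782  a^+=4.9882
step 6: x_pred=5.5383  r=-7.5483  x^+=2.9115  v^+=10.2392  a^+=3.5455
step 7: x_pred=20.8732  r=-16.7732  x^+=15.0361  v^+=12.6332  a^+=0.3395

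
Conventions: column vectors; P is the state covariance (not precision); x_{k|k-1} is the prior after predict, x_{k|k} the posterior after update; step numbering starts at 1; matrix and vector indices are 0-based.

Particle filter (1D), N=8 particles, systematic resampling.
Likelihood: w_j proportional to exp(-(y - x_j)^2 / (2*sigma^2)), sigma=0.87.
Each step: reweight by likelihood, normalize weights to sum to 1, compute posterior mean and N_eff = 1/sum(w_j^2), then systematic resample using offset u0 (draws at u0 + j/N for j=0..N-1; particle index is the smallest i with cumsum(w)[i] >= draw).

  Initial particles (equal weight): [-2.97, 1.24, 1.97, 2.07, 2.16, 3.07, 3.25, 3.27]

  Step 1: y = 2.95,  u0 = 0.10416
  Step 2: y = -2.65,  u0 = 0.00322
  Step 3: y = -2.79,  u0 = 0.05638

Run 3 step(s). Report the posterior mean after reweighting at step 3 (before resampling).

post_mean = 1.9955

step 1: w=[0.0000, 0.0302, 0.1104, 0.1248, 0.1378, 0.2062, 0.1961, 0.1945]  mean=2.7174  Neff=6.0066  idx=[2, 3, 4, 5, 5, 6, 7, 7]
step 2: w=[0.5414, 0.2921, 0.1658, 0.0003, 0.0003, 0.0001, 0.0001, 0.0001]  mean=2.0316  Neff=2.4639  idx=[0, 0, 0, 0, 0, 1, 1, 2]
step 3: w=[0.1574, 0.1574, 0.1574, 0.1574, 0.1574, 0.0833, 0.0833, 0.0465]  mean=1.9955  Neff=7.1498  idx=[0, 1, 1, 2, 3, 4, 5, 6]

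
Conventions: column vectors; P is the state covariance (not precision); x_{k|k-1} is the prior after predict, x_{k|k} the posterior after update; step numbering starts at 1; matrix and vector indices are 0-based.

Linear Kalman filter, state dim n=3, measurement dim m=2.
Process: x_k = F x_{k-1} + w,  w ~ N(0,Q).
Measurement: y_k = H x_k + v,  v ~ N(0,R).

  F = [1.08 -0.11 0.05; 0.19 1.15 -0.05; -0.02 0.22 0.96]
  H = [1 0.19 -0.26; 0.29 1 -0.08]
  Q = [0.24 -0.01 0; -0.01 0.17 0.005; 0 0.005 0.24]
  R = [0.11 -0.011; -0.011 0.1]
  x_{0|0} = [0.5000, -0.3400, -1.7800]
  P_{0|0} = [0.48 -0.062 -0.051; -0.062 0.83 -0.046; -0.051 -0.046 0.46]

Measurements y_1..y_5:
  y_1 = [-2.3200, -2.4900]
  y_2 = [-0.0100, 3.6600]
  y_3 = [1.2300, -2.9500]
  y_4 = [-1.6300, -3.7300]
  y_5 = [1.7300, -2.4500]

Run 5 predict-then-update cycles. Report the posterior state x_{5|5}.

x_post = [1.1852, -3.1161, -2.1676]

step 1: x^-=[0.4884, -0.2070, -1.7936]  P^-=[0.8208 -0.0940 -0.0717; -0.0940 1.2653 0.1303; -0.0717 0.1303 0.6874]  S=[1.0116 0.3579; 0.3579 1.3667]  K=[0.8523 -0.1136; -0.2276 0.9578; -0.2614 0.1083]  nu=[-3.2354, -2.5681]  x^+=[-1.9775, -1.9305, -1.2261]  P^+=[0.1376 -0.0505 0.1268; -0.0505 0.1151 0.0267; 0.1268 0.0267 0.6225]
step 2: x^-=[-1.9846, -2.5345, -1.5622]  P^-=[0.4288 -0.0635 0.1408; -0.0635 0.3012 0.0552; 0.1408 0.0552 0.8262]  S=[0.5027 0.0837; 0.0837 0.3903]  K=[0.7622 -0.0363; -0.1657 0.7486; -0.1442 0.1077]  nu=[2.0500, 6.6451]  x^+=[-0.6636, 2.1004, -1.1418]  P^+=[0.1409 -0.0376 0.1903; -0.0376 0.0894 0.0223; 0.1903 0.0223 0.8138]
step 3: x^-=[-1.0048, 2.3465, -0.6208]  P^-=[0.4367 -0.0475 0.2198; -0.0475 0.2727 0.0466; 0.2198 0.0466 0.9968]  S=[0.4870 0.0911; 0.0911 0.3706]  K=[0.7650 -0.0219; -0.1518 0.7259; -0.0818 0.1026]  nu=[1.6276, -5.0547]  x^+=[0.3510, -1.5699, -1.2724]  P^+=[0.1546 -0.0359 0.2438; -0.0359 0.0863 0.0197; 0.2438 0.0197 0.9912]
step 4: x^-=[0.4882, -1.6750, -1.5739]  P^-=[0.4585 -0.0452 0.2842; -0.0452 0.2695 0.0443; 0.2842 0.0443 1.1570]  S=[0.4871 0.0932; 0.0932 0.3690]  K=[0.7757 -0.0197; -0.1496 0.7231; -0.0363 0.1017]  nu=[-2.2092, -2.3225]  x^+=[-1.1798, -3.0238, -1.7300]  P^+=[0.1681 -0.0359 0.2912; -0.0359 0.0858 0.0184; 0.2912 0.0184 1.1532]
step 5: x^-=[-1.0281, -3.6151, -2.3024]  P^-=[0.4798 -0.0449 0.3410; -0.0449 0.2691 0.0435; 0.3410 0.0435 1.3039]  S=[0.4890 0.0940; 0.0940 0.3690]  K=[0.7861 -0.0189; -0.1494 0.7227; 0.0011 0.1030]  nu=[2.8463, 1.2790]  x^+=[1.1852, -3.1161, -2.1676]  P^+=[0.1803 -0.0361 0.3337; -0.0361 0.0858 0.0175; 0.3337 0.0175 1.3000]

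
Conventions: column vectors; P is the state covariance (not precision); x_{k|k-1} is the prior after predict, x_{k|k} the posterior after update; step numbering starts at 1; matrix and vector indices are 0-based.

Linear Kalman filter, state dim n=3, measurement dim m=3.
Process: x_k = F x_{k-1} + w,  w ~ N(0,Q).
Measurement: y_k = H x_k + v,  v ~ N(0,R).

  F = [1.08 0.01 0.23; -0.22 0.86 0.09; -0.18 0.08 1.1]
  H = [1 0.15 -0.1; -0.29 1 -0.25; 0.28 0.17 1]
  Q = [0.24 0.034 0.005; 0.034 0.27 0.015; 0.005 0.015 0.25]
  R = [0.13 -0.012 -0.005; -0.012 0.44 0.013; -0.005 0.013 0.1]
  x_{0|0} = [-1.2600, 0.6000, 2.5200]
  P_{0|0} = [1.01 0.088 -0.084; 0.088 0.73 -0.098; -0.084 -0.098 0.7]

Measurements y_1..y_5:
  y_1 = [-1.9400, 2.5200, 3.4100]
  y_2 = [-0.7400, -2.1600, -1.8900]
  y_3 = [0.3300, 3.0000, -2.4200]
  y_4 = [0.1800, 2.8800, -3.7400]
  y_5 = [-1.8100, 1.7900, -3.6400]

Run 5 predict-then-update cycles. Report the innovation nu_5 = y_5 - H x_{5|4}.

step 1: x^-=[-0.7752, 1.0200, 3.0468]  P^-=[1.4149 -0.1271 -0.1054; -0.1271 0.8193 0.0876; -0.1054 0.0876 1.1479]  S=[1.5551 -0.3810 0.1795; -0.3810 1.4646 -0.1570; 0.1795 -0.1570 1.3411]  K=[0.8678 -0.1155 0.0710; 0.1212 0.6225 0.1993; -0.2551 -0.0884 0.8688]  nu=[-1.0131, 2.0369, 0.4069]  x^+=[-1.8609, 2.2463, 3.4786]  P^+=[0.1162 -0.0330 -0.0257; -0.0330 0.2634 -0.0081; -0.0257 -0.0081 0.0956]
step 2: x^-=[-1.1872, 2.6543, 4.3411]  P^-=[0.3672 -0.0228 -0.0257; -0.0228 0.4835 0.0518; -0.0257 0.0518 0.3808]  S=[0.5086 -0.0597 0.0492; -0.0597 0.9618 0.0237; 0.0492 0.0237 0.5246]  K=[0.7026 -0.0861 0.0777; 0.1259 0.4988 0.2088; -0.1905 -0.0677 0.7498]  nu=[0.4832, -4.0733, -6.3499]  x^+=[-0.9906, -0.6426, -0.2365]  P^+=[0.0935 -0.0230 -0.0191; -0.0230 0.2132 -0.0031; -0.0191 -0.0031 0.0809]
step 3: x^-=[-1.1306, -0.3560, -0.1333]  P^-=[0.3434 -0.0075 -0.0165; -0.0075 0.4419 0.0473; -0.0165 0.0473 0.3600]  S=[0.4865 -0.0463 0.0551; -0.0463 0.9115 0.0198; 0.0551 0.0198 0.5059]  K=[0.6898 -0.0797 0.0829; 0.1333 0.4765 0.2048; -0.1836 -0.0670 0.7411]  nu=[1.5007, 2.9948, -1.9096]  x^+=[-0.4923, 0.8799, -2.0245]  P^+=[0.0914 -0.0203 -0.0183; -0.0203 0.2041 -0.0030; -0.0183 -0.0030 0.0798]
step 4: x^-=[-0.9886, 0.6828, -2.0680]  P^-=[0.3413 -0.0046 -0.0153; -0.0046 0.4340 0.0459; -0.0153 0.0459 0.3581]  S=[0.4850 -0.0443 0.0561; -0.0443 0.9025 0.0179; 0.0561 0.0179 0.5041]  K=[0.6887 -0.0784 0.0839; 0.1349 0.4722 0.2031; -0.1829 -0.0671 0.7403]  nu=[0.8594, 1.3935, -1.5113]  x^+=[-0.6328, 1.1497, -3.4374]  P^+=[0.0912 -0.0198 -0.0182; -0.0198 0.2023 -0.0031; -0.0182 -0.0031 0.0797]
step 5: x^-=[-1.4625, 0.8186, -3.5753]  P^-=[0.3411 -0.0041 -0.0151; -0.0041 0.4324 0.0456; -0.0151 0.0456 0.3579]  S=[0.4848 -0.0440 0.0563; -0.0440 0.9008 0.0175; 0.0563 0.0175 0.5039]  K=[0.6885 -0.0782 0.0840; 0.1351 0.4713 0.2027; -0.1828 -0.0671 0.7402]  nu=[-0.8278, -0.3465, 0.2056]  x^+=[-1.9881, 0.5851, -3.2485]  P^+=[0.0912 -0.0197 -0.0182; -0.0197 0.2019 -0.0031; -0.0182 -0.0031 0.0797]

innov = [-0.8278, -0.3465, 0.2056]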